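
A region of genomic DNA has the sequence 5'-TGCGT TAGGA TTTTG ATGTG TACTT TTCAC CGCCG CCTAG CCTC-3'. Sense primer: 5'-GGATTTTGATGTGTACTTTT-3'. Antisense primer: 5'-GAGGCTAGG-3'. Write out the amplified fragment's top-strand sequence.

5'-GGATTTTGATGTGTACTTTTCACCGCCGCCTAGCCTC-3'

The forward primer matches the template at positions 8–27.
The reverse primer's reverse complement is CCTAGCCTC, which matches the template at positions 36–44.
The product is the template from position 8 through 44 (37 bp).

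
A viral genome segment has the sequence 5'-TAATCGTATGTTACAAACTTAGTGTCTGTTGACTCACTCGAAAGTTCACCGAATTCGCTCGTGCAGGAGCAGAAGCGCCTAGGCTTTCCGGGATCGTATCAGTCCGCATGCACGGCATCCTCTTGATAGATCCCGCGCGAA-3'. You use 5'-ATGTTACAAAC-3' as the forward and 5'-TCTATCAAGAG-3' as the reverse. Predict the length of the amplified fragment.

The forward primer matches the template at positions 8–18.
Taking the reverse complement of TCTATCAAGAG gives CTCTTGATAGA, found at positions 120–130 on the template; the primer anneals here to the top strand with its 3' end pointing upstream.
Product length = (reverse-primer end) − (forward-primer start) + 1 = 130 − 8 + 1 = 123 bp.

123 bp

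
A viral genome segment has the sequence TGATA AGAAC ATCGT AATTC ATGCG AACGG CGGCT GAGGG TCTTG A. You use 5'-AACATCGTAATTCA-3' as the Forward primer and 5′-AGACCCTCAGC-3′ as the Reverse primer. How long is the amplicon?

The forward primer matches the template at positions 8–21.
Reverse complement of the reverse primer: GCTGAGGGTCT. This occurs on the top strand at positions 33–43.
Amplicon spans positions 8–43: 36 bp.

36 bp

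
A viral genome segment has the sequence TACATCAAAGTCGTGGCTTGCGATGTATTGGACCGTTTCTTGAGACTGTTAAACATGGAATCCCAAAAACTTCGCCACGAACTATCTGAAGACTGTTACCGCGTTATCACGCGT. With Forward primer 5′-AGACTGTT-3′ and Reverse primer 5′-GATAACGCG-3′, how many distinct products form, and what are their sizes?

The forward primer AGACTGTT matches the top strand at positions 43–50, 90–97.
The reverse primer's reverse complement is CGCGTTATC, matching at positions 100–108.
Each forward site pairs with the reverse site to give a product ending at position 108: sizes 66, 19 bp.

Two products: 66 bp, 19 bp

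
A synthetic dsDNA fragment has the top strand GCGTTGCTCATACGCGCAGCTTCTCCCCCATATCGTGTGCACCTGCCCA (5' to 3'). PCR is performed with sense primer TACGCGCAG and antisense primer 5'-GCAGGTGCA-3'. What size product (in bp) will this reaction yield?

36 bp

The forward primer matches the template at positions 11–19.
The reverse primer's reverse complement is TGCACCTGC, which matches the template at positions 38–46.
The product runs from position 11 to position 46, so its length is 46 − 11 + 1 = 36 bp.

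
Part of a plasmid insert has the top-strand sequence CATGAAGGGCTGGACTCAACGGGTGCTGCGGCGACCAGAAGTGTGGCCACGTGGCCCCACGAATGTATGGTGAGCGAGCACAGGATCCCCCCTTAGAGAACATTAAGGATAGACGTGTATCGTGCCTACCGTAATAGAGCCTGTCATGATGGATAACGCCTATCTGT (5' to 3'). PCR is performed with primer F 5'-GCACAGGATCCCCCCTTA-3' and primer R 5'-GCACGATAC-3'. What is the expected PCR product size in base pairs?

Forward primer GCACAGGATCCCCCCTTA is found on the top strand at positions 78–95.
The reverse primer's reverse complement is GTATCGTGC, which matches the template at positions 117–125.
Product length = (reverse-primer end) − (forward-primer start) + 1 = 125 − 78 + 1 = 48 bp.

48 bp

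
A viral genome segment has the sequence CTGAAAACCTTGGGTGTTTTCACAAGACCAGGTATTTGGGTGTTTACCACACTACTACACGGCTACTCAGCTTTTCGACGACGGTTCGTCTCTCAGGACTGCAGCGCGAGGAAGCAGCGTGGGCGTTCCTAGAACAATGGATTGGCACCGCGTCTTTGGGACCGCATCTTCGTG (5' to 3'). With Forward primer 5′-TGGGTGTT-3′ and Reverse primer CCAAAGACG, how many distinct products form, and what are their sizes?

The forward primer TGGGTGTT matches the top strand at positions 11–18, 37–44.
The reverse primer's reverse complement is CGTCTTTGG, matching at positions 151–159.
Each forward site pairs with the reverse site to give a product ending at position 159: sizes 149, 123 bp.

Two products: 149 bp, 123 bp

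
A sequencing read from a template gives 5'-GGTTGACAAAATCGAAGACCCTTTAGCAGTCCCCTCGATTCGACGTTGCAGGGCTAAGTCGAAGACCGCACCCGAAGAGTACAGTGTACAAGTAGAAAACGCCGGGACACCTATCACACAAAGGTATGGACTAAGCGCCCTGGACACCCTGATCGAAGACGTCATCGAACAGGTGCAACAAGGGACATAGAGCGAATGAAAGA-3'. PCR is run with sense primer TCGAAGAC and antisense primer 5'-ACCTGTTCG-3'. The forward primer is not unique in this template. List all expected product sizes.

163 bp, 116 bp, 22 bp

The forward primer TCGAAGAC matches the top strand at positions 12–19, 59–66, 153–160.
The reverse primer's reverse complement is CGAACAGGT, matching at positions 166–174.
Each forward site pairs with the reverse site to give a product ending at position 174: sizes 163, 116, 22 bp.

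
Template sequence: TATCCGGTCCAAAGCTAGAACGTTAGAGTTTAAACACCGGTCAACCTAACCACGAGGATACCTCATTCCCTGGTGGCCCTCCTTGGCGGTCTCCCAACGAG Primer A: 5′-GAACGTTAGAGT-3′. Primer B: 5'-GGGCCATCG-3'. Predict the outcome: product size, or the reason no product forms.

Primer B (GGGCCATCG) does not match the top strand, and its reverse complement CGATGGCCC does not match either.
With no annealing site for primer B, no amplification occurs.

No product — primer B has no binding site in the template.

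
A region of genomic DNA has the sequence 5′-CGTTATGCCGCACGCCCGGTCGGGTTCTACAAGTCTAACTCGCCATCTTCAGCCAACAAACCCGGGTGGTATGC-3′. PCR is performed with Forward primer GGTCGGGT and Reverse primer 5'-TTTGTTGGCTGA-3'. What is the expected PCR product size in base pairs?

Forward primer GGTCGGGT is found on the top strand at positions 18–25.
The reverse primer's reverse complement is TCAGCCAACAAA, which matches the template at positions 49–60.
Product length = (reverse-primer end) − (forward-primer start) + 1 = 60 − 18 + 1 = 43 bp.

43 bp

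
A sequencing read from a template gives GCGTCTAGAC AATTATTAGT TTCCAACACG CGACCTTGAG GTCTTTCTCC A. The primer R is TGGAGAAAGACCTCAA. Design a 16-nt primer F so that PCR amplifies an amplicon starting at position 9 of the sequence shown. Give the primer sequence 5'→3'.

The reverse primer's reverse complement TTGAGGTCTTTCTCCA matches the template at positions 36–51; the product starts at position 9.
The forward primer is identical to the top strand over positions 9–24: ACAATTATTAGTTTCC.

5'-ACAATTATTAGTTTCC-3'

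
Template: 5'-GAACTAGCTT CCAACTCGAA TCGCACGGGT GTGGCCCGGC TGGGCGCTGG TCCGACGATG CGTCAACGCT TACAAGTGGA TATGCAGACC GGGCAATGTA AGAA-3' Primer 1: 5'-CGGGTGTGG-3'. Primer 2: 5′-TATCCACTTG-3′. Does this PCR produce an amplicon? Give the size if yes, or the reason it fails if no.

Yes — a 57 bp product.

Primer 1 (CGGGTGTGG) matches the top strand at positions 26–34; it acts as a forward primer.
Primer 2's reverse complement is CAAGTGGATA, matching the top strand at positions 73–82; it acts as a reverse primer.
The 3' ends face each other across positions 26–82, giving a 57 bp product.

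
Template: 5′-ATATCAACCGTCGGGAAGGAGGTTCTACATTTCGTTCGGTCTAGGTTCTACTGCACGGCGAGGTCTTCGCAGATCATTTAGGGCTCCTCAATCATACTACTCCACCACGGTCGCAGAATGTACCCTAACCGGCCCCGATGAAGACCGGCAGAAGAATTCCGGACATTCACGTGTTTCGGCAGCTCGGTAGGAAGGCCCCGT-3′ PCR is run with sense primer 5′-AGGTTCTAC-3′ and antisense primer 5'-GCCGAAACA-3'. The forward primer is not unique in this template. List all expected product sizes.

The forward primer AGGTTCTAC matches the top strand at positions 20–28, 43–51.
The reverse primer's reverse complement is TGTTTCGGC, matching at positions 172–180.
Each forward site pairs with the reverse site to give a product ending at position 180: sizes 161, 138 bp.

161 bp, 138 bp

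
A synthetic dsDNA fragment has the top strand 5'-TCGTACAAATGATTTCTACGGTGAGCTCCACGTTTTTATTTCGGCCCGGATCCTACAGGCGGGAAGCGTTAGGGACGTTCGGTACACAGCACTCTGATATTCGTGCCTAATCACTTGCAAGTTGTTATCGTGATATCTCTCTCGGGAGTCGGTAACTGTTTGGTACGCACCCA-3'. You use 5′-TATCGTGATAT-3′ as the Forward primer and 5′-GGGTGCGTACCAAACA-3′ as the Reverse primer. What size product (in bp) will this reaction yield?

Forward primer TATCGTGATAT is found on the top strand at positions 126–136.
Taking the reverse complement of GGGTGCGTACCAAACA gives TGTTTGGTACGCACCC, found at positions 157–172 on the template; the primer anneals here to the top strand with its 3' end pointing upstream.
Amplicon spans positions 126–172: 47 bp.

47 bp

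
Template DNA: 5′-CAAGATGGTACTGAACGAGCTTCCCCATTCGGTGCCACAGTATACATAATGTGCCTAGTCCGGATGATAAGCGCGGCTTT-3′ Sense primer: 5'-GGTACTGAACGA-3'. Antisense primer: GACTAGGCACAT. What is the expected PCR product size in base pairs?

Scanning the template, GGTACTGAACGA occurs at positions 7–18; this primer anneals to the bottom strand there with its 3' end pointing downstream.
Taking the reverse complement of GACTAGGCACAT gives ATGTGCCTAGTC, found at positions 49–60 on the template; the primer anneals here to the top strand with its 3' end pointing upstream.
The product runs from position 7 to position 60, so its length is 60 − 7 + 1 = 54 bp.

54 bp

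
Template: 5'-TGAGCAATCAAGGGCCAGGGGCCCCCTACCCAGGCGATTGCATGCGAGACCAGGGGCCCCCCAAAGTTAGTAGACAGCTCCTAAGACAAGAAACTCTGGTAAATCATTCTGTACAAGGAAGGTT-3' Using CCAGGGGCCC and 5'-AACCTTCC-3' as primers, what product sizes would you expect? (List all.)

110 bp, 75 bp

The forward primer CCAGGGGCCC matches the top strand at positions 15–24, 50–59.
The reverse primer's reverse complement is GGAAGGTT, matching at positions 117–124.
Each forward site pairs with the reverse site to give a product ending at position 124: sizes 110, 75 bp.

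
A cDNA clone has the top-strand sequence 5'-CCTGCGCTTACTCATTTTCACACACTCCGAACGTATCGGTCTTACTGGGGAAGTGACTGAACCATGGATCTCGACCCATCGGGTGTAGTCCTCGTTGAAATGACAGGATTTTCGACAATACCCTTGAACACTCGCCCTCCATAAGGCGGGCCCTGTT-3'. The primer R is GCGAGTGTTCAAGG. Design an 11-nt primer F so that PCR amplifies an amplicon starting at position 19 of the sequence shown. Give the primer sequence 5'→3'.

The reverse primer's reverse complement CCTTGAACACTCGC matches the template at positions 122–135; the product starts at position 19.
The forward primer is identical to the top strand over positions 19–29: CACACACTCCG.

5'-CACACACTCCG-3'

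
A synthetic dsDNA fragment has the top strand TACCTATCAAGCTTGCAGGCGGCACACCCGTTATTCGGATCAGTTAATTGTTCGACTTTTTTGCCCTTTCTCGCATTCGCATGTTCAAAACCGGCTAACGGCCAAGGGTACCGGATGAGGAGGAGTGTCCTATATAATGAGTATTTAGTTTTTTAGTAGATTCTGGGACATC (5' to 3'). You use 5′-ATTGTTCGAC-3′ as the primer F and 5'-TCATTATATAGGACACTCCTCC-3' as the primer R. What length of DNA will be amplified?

The forward primer matches the template at positions 47–56.
Taking the reverse complement of TCATTATATAGGACACTCCTCC gives GGAGGAGTGTCCTATATAATGA, found at positions 119–140 on the template; the primer anneals here to the top strand with its 3' end pointing upstream.
The product runs from position 47 to position 140, so its length is 140 − 47 + 1 = 94 bp.

94 bp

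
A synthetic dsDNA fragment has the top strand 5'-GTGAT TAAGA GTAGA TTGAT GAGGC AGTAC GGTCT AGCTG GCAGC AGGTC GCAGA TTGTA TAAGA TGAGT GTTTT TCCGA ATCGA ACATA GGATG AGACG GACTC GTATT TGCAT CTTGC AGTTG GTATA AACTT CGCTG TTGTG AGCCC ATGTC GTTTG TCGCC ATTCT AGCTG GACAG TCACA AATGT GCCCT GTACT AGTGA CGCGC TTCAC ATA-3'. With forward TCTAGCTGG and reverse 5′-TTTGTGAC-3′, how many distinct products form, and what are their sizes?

The forward primer TCTAGCTGG matches the top strand at positions 33–41, 168–176.
The reverse primer's reverse complement is GTCACAAA, matching at positions 180–187.
Each forward site pairs with the reverse site to give a product ending at position 187: sizes 155, 20 bp.

Two products: 155 bp, 20 bp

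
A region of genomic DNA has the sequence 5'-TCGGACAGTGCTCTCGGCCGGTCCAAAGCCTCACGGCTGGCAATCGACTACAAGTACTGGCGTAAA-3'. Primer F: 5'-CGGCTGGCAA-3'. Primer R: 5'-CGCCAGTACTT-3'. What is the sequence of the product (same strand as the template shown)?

5'-CGGCTGGCAATCGACTACAAGTACTGGCG-3'

Forward primer CGGCTGGCAA is found on the top strand at positions 34–43.
The reverse primer's reverse complement is AAGTACTGGCG, which matches the template at positions 52–62.
The product is the template from position 34 through 62 (29 bp).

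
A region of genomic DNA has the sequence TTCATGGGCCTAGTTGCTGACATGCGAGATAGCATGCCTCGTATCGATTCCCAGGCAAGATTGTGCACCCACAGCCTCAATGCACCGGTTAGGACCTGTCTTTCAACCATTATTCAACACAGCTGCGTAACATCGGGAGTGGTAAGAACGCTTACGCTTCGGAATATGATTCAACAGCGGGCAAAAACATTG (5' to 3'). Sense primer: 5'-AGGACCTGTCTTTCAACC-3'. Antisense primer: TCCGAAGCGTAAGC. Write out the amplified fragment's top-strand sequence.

5'-AGGACCTGTCTTTCAACCATTATTCAACACAGCTGCGTAACATCGGGAGTGGTAAGAACGCTTACGCTTCGGA-3'

Forward primer AGGACCTGTCTTTCAACC is found on the top strand at positions 91–108.
Taking the reverse complement of TCCGAAGCGTAAGC gives GCTTACGCTTCGGA, found at positions 150–163 on the template; the primer anneals here to the top strand with its 3' end pointing upstream.
The product is the template from position 91 through 163 (73 bp).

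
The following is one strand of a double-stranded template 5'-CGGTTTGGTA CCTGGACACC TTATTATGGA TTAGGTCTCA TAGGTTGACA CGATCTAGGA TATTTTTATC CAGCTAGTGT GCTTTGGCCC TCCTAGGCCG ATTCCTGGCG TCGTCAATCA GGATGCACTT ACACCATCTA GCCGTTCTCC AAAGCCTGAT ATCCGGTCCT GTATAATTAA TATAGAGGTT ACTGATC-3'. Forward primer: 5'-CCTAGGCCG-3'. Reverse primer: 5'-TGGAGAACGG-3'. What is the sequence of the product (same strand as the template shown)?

Scanning the template, CCTAGGCCG occurs at positions 92–100; this primer anneals to the bottom strand there with its 3' end pointing downstream.
Reverse complement of the reverse primer: CCGTTCTCCA. This occurs on the top strand at positions 142–151.
The product is the template from position 92 through 151 (60 bp).

5'-CCTAGGCCGATTCCTGGCGTCGTCAATCAGGATGCACTTACACCATCTAGCCGTTCTCCA-3'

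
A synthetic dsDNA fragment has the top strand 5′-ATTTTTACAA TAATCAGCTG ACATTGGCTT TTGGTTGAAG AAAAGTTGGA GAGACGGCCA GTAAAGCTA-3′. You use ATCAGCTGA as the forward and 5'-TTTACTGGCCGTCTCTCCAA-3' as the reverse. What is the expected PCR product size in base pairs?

53 bp

The forward primer matches the template at positions 13–21.
Taking the reverse complement of TTTACTGGCCGTCTCTCCAA gives TTGGAGAGACGGCCAGTAAA, found at positions 46–65 on the template; the primer anneals here to the top strand with its 3' end pointing upstream.
The product runs from position 13 to position 65, so its length is 65 − 13 + 1 = 53 bp.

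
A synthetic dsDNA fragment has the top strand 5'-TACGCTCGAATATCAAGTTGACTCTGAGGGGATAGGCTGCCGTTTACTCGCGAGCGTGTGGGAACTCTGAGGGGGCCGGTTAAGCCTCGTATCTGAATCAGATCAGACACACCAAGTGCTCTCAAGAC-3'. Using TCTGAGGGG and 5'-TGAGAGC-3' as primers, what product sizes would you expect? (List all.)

The forward primer TCTGAGGGG matches the top strand at positions 23–31, 66–74.
The reverse primer's reverse complement is GCTCTCA, matching at positions 118–124.
Each forward site pairs with the reverse site to give a product ending at position 124: sizes 102, 59 bp.

102 bp, 59 bp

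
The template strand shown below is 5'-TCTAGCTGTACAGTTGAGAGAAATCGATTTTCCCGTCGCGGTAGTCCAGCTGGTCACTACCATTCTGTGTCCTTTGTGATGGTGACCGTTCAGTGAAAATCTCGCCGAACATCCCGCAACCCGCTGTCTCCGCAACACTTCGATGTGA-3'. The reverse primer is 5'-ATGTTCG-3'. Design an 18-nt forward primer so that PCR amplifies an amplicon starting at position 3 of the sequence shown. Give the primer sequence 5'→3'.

5'-TAGCTGTACAGTTGAGAG-3'

The reverse primer's reverse complement CGAACAT matches the template at positions 106–112; the product starts at position 3.
The forward primer is identical to the top strand over positions 3–20: TAGCTGTACAGTTGAGAG.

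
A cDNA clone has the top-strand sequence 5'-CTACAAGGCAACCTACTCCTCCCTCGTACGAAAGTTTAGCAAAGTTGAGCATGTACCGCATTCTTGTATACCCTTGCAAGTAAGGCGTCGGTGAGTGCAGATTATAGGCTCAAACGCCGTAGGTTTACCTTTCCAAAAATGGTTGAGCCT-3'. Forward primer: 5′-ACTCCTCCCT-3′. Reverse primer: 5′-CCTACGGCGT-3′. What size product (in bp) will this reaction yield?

109 bp

Scanning the template, ACTCCTCCCT occurs at positions 15–24; this primer anneals to the bottom strand there with its 3' end pointing downstream.
Taking the reverse complement of CCTACGGCGT gives ACGCCGTAGG, found at positions 114–123 on the template; the primer anneals here to the top strand with its 3' end pointing upstream.
Product length = (reverse-primer end) − (forward-primer start) + 1 = 123 − 15 + 1 = 109 bp.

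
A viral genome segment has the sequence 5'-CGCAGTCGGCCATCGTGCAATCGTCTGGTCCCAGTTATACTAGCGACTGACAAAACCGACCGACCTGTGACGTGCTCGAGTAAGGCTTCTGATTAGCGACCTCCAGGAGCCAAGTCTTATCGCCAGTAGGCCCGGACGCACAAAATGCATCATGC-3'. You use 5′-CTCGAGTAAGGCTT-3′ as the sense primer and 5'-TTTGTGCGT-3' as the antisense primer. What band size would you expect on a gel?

70 bp

The forward primer matches the template at positions 75–88.
Reverse complement of the reverse primer: ACGCACAAA. This occurs on the top strand at positions 136–144.
The product runs from position 75 to position 144, so its length is 144 − 75 + 1 = 70 bp.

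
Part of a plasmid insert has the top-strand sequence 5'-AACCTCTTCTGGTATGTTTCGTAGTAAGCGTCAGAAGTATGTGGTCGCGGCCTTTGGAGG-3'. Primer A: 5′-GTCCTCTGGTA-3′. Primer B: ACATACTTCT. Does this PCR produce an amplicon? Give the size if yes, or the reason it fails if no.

No product — primer A has no binding site in the template.

Primer A (GTCCTCTGGTA) does not match the top strand, and its reverse complement TACCAGAGGAC does not match either.
With no annealing site for primer A, no amplification occurs.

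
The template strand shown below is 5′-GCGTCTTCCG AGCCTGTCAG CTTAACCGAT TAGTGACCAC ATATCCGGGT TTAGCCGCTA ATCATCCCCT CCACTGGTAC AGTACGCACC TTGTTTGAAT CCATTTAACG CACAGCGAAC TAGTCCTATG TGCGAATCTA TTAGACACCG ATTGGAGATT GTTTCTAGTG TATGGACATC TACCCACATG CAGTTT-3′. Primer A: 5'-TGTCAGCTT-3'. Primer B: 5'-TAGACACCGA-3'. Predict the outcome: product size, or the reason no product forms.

No product — both primers anneal to the same strand and extend in the same direction.

Primer A (TGTCAGCTT) matches the top strand at positions 15–23 (3' end points downstream).
Primer B (TAGACACCGA) also matches the top strand directly, at positions 142–151 — its reverse complement TCGGTGTCTA is not present.
Both primers anneal to the bottom strand with 3' ends pointing the same way, so neither can prime synthesis back toward the other.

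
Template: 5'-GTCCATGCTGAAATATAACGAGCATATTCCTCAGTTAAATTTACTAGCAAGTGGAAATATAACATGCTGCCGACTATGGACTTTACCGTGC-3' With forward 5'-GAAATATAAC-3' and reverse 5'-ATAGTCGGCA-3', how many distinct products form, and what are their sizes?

Two products: 68 bp, 24 bp

The forward primer GAAATATAAC matches the top strand at positions 10–19, 54–63.
The reverse primer's reverse complement is TGCCGACTAT, matching at positions 68–77.
Each forward site pairs with the reverse site to give a product ending at position 77: sizes 68, 24 bp.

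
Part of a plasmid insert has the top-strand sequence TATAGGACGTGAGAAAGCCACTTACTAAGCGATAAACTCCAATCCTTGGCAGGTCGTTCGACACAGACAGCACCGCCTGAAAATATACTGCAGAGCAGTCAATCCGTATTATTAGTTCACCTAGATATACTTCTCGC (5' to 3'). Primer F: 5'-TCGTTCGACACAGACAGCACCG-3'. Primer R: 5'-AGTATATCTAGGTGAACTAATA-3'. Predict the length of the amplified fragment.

78 bp

The forward primer matches the template at positions 54–75.
The reverse primer's reverse complement is TATTAGTTCACCTAGATATACT, which matches the template at positions 110–131.
The product runs from position 54 to position 131, so its length is 131 − 54 + 1 = 78 bp.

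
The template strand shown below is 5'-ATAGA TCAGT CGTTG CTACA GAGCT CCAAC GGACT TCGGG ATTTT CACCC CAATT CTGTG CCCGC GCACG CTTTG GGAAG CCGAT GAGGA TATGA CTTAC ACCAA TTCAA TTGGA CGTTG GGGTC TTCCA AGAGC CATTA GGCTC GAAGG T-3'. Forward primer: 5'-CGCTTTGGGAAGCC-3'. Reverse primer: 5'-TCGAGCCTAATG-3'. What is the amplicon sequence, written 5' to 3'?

5'-CGCTTTGGGAAGCCGATGAGGATATGACTTACACCAATTCAATTGGACGTTGGGGTCTTCCAAGAGCCATTAGGCTCGA-3'

The forward primer matches the template at positions 69–82.
Reverse complement of the reverse primer: CATTAGGCTCGA. This occurs on the top strand at positions 136–147.
The product is the template from position 69 through 147 (79 bp).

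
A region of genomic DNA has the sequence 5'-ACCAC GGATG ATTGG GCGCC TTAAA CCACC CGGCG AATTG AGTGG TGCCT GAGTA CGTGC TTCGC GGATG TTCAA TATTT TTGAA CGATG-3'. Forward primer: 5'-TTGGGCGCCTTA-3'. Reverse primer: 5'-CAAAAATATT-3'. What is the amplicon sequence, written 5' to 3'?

5'-TTGGGCGCCTTAAACCACCCGGCGAATTGAGTGGTGCCTGAGTACGTGCTTCGCGGATGTTCAATATTTTTG-3'

Scanning the template, TTGGGCGCCTTA occurs at positions 12–23; this primer anneals to the bottom strand there with its 3' end pointing downstream.
Reverse complement of the reverse primer: AATATTTTTG. This occurs on the top strand at positions 74–83.
The product is the template from position 12 through 83 (72 bp).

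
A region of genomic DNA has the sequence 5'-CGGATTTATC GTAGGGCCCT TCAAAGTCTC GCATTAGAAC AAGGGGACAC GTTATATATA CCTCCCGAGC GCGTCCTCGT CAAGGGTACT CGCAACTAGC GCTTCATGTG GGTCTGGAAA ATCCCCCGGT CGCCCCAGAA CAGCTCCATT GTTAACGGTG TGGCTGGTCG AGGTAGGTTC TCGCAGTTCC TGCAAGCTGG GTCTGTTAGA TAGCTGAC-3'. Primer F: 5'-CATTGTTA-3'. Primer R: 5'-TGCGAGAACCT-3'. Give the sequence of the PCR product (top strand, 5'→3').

The forward primer matches the template at positions 147–154.
Taking the reverse complement of TGCGAGAACCT gives AGGTTCTCGCA, found at positions 175–185 on the template; the primer anneals here to the top strand with its 3' end pointing upstream.
The product is the template from position 147 through 185 (39 bp).

5'-CATTGTTAACGGTGTGGCTGGTCGAGGTAGGTTCTCGCA-3'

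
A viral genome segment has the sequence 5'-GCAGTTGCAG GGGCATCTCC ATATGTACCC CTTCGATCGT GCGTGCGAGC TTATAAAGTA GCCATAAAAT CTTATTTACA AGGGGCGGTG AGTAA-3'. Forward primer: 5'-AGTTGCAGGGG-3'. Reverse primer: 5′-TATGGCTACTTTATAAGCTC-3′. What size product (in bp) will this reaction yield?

64 bp

Forward primer AGTTGCAGGGG is found on the top strand at positions 3–13.
Taking the reverse complement of TATGGCTACTTTATAAGCTC gives GAGCTTATAAAGTAGCCATA, found at positions 47–66 on the template; the primer anneals here to the top strand with its 3' end pointing upstream.
Product length = (reverse-primer end) − (forward-primer start) + 1 = 66 − 3 + 1 = 64 bp.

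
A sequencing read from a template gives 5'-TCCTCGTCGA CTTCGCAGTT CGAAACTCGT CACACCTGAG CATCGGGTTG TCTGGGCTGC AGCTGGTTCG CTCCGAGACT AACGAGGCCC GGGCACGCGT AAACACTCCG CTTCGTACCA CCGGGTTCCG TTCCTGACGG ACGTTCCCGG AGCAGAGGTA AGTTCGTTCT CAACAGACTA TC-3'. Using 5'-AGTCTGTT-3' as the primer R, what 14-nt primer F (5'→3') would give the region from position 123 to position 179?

The reverse primer's reverse complement AACAGACT matches the template at positions 172–179; the product starts at position 123.
The forward primer is identical to the top strand over positions 123–136: GGGTTCCGTTCCTG.

5'-GGGTTCCGTTCCTG-3'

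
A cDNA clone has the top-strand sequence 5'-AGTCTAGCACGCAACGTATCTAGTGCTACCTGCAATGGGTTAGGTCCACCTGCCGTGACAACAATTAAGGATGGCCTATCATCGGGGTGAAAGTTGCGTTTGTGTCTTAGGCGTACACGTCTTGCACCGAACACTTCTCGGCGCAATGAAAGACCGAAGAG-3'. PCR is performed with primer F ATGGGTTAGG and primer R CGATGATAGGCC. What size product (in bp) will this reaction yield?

The forward primer matches the template at positions 35–44.
The reverse primer's reverse complement is GGCCTATCATCG, which matches the template at positions 73–84.
The product runs from position 35 to position 84, so its length is 84 − 35 + 1 = 50 bp.

50 bp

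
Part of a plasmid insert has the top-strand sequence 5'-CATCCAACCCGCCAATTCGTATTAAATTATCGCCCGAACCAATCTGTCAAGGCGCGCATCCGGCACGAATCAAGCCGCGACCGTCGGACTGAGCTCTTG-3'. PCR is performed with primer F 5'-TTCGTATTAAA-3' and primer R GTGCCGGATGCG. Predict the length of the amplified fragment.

51 bp

Forward primer TTCGTATTAAA is found on the top strand at positions 16–26.
The reverse primer's reverse complement is CGCATCCGGCAC, which matches the template at positions 55–66.
Amplicon spans positions 16–66: 51 bp.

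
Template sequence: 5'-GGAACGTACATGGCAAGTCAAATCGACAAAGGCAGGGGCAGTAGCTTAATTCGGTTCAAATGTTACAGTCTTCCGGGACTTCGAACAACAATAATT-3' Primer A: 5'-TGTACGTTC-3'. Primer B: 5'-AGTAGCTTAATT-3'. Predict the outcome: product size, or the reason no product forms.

No product — the primers' 3' ends point away from each other.

Primer A (TGTACGTTC) has reverse complement GAACGTACA, which matches the top strand at positions 2–10; primer A anneals to the top strand there with its 3' end pointing upstream toward position 2.
Primer B (AGTAGCTTAATT) matches the top strand directly at positions 40–51; it anneals to the bottom strand with its 3' end pointing downstream toward position 51.
The 3' ends diverge (primer A extends toward position 1, primer B toward position 96), so the primers never converge on a shared product.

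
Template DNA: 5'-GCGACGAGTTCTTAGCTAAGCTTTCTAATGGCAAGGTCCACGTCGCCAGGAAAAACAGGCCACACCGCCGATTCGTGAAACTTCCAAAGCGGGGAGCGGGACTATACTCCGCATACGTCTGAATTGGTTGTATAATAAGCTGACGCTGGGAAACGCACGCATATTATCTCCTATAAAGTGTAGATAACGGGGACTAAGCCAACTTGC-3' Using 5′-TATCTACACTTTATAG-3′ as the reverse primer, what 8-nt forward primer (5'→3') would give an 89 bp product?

5'-GGGACTAT-3'

The reverse primer's reverse complement CTATAAAGTGTAGATA matches the template at positions 171–186, so the product ends at position 186.
An 89 bp product then starts at position 186 − 89 + 1 = 98.
The forward primer is identical to the top strand there: GGGACTAT.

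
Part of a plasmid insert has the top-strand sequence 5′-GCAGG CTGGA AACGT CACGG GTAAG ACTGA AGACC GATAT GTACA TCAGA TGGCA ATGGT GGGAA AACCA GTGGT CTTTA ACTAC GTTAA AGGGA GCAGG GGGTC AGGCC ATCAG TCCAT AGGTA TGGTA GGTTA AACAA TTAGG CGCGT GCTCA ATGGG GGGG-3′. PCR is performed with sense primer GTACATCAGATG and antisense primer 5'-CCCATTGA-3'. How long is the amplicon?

120 bp

The forward primer matches the template at positions 41–52.
Taking the reverse complement of CCCATTGA gives TCAATGGG, found at positions 153–160 on the template; the primer anneals here to the top strand with its 3' end pointing upstream.
The product runs from position 41 to position 160, so its length is 160 − 41 + 1 = 120 bp.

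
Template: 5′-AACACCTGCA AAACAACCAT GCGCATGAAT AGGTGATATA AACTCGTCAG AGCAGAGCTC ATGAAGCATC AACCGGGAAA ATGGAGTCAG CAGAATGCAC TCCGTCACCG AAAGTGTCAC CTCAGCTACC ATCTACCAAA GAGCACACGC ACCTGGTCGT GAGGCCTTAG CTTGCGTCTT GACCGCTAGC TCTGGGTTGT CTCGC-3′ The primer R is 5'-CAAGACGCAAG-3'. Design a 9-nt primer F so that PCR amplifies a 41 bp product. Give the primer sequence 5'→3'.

5'-GAGCACACG-3'

The reverse primer's reverse complement CTTGCGTCTTG matches the template at positions 171–181, so the product ends at position 181.
A 41 bp product then starts at position 181 − 41 + 1 = 141.
The forward primer is identical to the top strand there: GAGCACACG.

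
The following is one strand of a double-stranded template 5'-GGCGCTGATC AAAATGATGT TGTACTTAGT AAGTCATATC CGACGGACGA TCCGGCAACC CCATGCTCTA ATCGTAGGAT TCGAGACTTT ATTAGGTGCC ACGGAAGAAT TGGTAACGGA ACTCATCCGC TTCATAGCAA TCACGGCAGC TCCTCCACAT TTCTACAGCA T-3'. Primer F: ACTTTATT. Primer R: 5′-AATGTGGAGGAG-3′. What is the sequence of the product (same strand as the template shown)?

The forward primer matches the template at positions 86–93.
Reverse complement of the reverse primer: CTCCTCCACATT. This occurs on the top strand at positions 150–161.
The product is the template from position 86 through 161 (76 bp).

5'-ACTTTATTAGGTGCCACGGAAGAATTGGTAACGGAACTCATCCGCTTCATAGCAATCACGGCAGCTCCTCCACATT-3'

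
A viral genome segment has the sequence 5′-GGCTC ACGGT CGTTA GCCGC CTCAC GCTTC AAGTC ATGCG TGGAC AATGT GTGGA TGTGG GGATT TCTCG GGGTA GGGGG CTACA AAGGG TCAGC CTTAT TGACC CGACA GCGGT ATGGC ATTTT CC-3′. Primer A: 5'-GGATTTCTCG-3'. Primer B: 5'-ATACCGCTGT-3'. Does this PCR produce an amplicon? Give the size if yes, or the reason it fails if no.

Yes — a 57 bp product.

Primer A (GGATTTCTCG) matches the top strand at positions 61–70; it acts as a forward primer.
Primer B's reverse complement is ACAGCGGTAT, matching the top strand at positions 108–117; it acts as a reverse primer.
The 3' ends face each other across positions 61–117, giving a 57 bp product.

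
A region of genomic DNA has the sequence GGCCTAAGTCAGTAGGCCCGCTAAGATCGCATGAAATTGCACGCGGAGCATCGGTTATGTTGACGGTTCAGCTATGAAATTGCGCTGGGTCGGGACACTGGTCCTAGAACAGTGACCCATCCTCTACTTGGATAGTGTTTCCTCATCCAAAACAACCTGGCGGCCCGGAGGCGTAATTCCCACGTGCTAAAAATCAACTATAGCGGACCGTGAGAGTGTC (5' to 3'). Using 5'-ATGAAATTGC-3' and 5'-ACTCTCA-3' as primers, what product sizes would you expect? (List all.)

187 bp, 144 bp

The forward primer ATGAAATTGC matches the top strand at positions 31–40, 74–83.
The reverse primer's reverse complement is TGAGAGT, matching at positions 211–217.
Each forward site pairs with the reverse site to give a product ending at position 217: sizes 187, 144 bp.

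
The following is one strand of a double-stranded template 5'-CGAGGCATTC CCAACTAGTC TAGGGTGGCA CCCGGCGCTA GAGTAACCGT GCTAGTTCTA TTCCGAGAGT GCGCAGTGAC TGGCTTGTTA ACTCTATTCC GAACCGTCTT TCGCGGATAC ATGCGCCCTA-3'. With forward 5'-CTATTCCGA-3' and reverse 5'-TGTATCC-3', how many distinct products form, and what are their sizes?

The forward primer CTATTCCGA matches the top strand at positions 58–66, 94–102.
The reverse primer's reverse complement is GGATACA, matching at positions 115–121.
Each forward site pairs with the reverse site to give a product ending at position 121: sizes 64, 28 bp.

Two products: 64 bp, 28 bp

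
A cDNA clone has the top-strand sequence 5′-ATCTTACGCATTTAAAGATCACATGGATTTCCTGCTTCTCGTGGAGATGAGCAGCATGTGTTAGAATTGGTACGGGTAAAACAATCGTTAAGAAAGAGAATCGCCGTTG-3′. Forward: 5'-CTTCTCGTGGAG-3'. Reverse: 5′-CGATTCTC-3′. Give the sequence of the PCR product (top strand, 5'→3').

5'-CTTCTCGTGGAGATGAGCAGCATGTGTTAGAATTGGTACGGGTAAAACAATCGTTAAGAAAGAGAATCG-3'

Scanning the template, CTTCTCGTGGAG occurs at positions 35–46; this primer anneals to the bottom strand there with its 3' end pointing downstream.
The reverse primer's reverse complement is GAGAATCG, which matches the template at positions 96–103.
The product is the template from position 35 through 103 (69 bp).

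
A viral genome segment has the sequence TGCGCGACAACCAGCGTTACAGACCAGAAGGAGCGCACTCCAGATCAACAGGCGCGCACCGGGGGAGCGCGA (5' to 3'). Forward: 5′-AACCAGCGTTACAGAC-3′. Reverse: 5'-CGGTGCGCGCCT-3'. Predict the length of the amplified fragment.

53 bp

Forward primer AACCAGCGTTACAGAC is found on the top strand at positions 9–24.
Taking the reverse complement of CGGTGCGCGCCT gives AGGCGCGCACCG, found at positions 50–61 on the template; the primer anneals here to the top strand with its 3' end pointing upstream.
Amplicon spans positions 9–61: 53 bp.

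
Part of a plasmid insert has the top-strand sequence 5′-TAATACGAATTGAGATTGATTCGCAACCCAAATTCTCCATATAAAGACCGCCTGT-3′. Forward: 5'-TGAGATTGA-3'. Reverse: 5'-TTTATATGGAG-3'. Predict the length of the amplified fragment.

35 bp

Forward primer TGAGATTGA is found on the top strand at positions 11–19.
Reverse complement of the reverse primer: CTCCATATAAA. This occurs on the top strand at positions 35–45.
Product length = (reverse-primer end) − (forward-primer start) + 1 = 45 − 11 + 1 = 35 bp.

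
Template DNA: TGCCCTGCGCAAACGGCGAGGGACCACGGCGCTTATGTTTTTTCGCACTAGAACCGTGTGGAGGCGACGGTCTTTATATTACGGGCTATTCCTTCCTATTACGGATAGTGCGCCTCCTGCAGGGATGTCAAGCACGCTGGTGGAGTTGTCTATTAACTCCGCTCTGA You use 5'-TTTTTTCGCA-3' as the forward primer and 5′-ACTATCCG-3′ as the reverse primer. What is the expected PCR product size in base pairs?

72 bp

Scanning the template, TTTTTTCGCA occurs at positions 38–47; this primer anneals to the bottom strand there with its 3' end pointing downstream.
The reverse primer's reverse complement is CGGATAGT, which matches the template at positions 102–109.
Amplicon spans positions 38–109: 72 bp.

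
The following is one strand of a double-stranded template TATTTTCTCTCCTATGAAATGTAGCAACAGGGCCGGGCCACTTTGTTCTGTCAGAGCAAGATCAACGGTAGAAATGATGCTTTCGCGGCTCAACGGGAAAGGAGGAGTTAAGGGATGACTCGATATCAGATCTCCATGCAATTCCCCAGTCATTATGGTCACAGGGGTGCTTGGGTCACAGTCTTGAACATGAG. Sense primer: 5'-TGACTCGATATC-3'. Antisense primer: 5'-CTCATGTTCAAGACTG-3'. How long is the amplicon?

79 bp

Scanning the template, TGACTCGATATC occurs at positions 116–127; this primer anneals to the bottom strand there with its 3' end pointing downstream.
The reverse primer's reverse complement is CAGTCTTGAACATGAG, which matches the template at positions 179–194.
Amplicon spans positions 116–194: 79 bp.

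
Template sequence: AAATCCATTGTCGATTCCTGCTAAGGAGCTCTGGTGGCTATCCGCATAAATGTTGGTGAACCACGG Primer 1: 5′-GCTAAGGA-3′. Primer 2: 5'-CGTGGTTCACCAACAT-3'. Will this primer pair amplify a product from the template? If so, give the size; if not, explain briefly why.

Primer 1 (GCTAAGGA) matches the top strand at positions 20–27; it acts as a forward primer.
Primer 2's reverse complement is ATGTTGGTGAACCACG, matching the top strand at positions 50–65; it acts as a reverse primer.
The 3' ends face each other across positions 20–65, giving a 46 bp product.

Yes — a 46 bp product.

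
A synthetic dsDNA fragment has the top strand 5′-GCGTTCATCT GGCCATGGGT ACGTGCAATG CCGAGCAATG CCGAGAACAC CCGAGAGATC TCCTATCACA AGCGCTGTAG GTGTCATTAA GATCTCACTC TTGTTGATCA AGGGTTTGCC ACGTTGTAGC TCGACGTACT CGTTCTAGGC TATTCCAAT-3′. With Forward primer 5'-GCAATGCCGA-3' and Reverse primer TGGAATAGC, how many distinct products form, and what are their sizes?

Two products: 133 bp, 123 bp

The forward primer GCAATGCCGA matches the top strand at positions 25–34, 35–44.
The reverse primer's reverse complement is GCTATTCCA, matching at positions 149–157.
Each forward site pairs with the reverse site to give a product ending at position 157: sizes 133, 123 bp.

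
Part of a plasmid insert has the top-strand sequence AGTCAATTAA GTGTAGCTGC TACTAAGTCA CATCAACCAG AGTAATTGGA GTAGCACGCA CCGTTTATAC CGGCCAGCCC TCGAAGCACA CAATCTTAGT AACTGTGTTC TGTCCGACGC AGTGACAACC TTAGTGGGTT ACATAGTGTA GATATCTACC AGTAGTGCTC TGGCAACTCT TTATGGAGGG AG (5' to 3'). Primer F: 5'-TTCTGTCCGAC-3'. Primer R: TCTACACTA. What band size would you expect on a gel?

The forward primer matches the template at positions 108–118.
The reverse primer's reverse complement is TAGTGTAGA, which matches the template at positions 144–152.
Amplicon spans positions 108–152: 45 bp.

45 bp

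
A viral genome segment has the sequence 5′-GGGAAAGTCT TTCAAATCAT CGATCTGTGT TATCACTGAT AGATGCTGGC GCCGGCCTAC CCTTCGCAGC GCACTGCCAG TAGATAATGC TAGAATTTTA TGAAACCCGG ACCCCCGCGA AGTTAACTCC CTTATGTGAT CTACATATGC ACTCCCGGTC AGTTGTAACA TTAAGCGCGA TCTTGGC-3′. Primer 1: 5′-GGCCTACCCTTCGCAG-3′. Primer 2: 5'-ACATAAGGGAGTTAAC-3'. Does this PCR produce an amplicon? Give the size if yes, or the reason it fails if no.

Yes — an 84 bp product.

Primer 1 (GGCCTACCCTTCGCAG) matches the top strand at positions 54–69; it acts as a forward primer.
Primer 2's reverse complement is GTTAACTCCCTTATGT, matching the top strand at positions 122–137; it acts as a reverse primer.
The 3' ends face each other across positions 54–137, giving an 84 bp product.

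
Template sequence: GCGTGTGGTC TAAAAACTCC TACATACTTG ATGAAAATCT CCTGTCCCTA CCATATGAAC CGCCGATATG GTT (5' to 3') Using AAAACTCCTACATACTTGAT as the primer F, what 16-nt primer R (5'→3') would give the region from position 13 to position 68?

5'-TATCGGCGGTTCATAT-3'

The product's 3' end on the top strand is position 68.
The reverse primer anneals to the top strand over positions 53–68, i.e. to ATATGAACCGCCGATA.
Its sequence written 5'→3' is the reverse complement: TATCGGCGGTTCATAT.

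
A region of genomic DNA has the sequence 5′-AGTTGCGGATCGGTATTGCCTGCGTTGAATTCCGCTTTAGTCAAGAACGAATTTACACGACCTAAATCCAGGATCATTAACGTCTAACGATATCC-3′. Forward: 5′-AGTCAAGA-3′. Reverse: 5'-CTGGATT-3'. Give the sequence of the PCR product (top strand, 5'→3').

Forward primer AGTCAAGA is found on the top strand at positions 39–46.
The reverse primer's reverse complement is AATCCAG, which matches the template at positions 65–71.
The product is the template from position 39 through 71 (33 bp).

5'-AGTCAAGAACGAATTTACACGACCTAAATCCAG-3'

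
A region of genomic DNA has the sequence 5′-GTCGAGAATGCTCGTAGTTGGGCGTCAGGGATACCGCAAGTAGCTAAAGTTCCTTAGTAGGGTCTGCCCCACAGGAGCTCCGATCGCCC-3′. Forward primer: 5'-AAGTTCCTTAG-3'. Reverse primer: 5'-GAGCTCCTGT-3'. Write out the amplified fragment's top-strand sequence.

Forward primer AAGTTCCTTAG is found on the top strand at positions 47–57.
The reverse primer's reverse complement is ACAGGAGCTC, which matches the template at positions 71–80.
The product is the template from position 47 through 80 (34 bp).

5'-AAGTTCCTTAGTAGGGTCTGCCCCACAGGAGCTC-3'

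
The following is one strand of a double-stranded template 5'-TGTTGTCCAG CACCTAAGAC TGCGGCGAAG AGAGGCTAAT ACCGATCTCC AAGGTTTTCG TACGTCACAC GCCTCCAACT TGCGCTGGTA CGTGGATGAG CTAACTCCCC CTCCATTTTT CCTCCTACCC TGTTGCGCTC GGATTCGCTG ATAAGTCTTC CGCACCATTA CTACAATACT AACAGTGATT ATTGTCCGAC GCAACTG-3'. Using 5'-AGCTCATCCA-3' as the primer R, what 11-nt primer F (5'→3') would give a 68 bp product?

5'-GCTAATACCGA-3'

The reverse primer's reverse complement TGGATGAGCT matches the template at positions 93–102, so the product ends at position 102.
A 68 bp product then starts at position 102 − 68 + 1 = 35.
The forward primer is identical to the top strand there: GCTAATACCGA.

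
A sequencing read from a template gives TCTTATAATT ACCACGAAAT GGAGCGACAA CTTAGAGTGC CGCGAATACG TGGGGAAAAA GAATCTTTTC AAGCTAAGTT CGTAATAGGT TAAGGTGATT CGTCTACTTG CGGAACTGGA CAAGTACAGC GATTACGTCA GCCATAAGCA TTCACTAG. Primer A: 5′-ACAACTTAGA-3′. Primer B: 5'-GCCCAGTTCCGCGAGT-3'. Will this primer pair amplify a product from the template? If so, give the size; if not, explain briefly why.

Primer B (GCCCAGTTCCGCGAGT) does not match the top strand, and its reverse complement ACTCGCGGAACTGGGC does not match either.
With no annealing site for primer B, no amplification occurs.

No product — primer B has no binding site in the template.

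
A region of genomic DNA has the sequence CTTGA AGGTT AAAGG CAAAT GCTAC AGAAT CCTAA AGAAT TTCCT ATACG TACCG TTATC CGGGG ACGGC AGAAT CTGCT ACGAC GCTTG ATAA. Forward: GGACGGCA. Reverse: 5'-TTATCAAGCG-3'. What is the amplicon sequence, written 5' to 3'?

The forward primer matches the template at positions 64–71.
Taking the reverse complement of TTATCAAGCG gives CGCTTGATAA, found at positions 85–94 on the template; the primer anneals here to the top strand with its 3' end pointing upstream.
The product is the template from position 64 through 94 (31 bp).

5'-GGACGGCAGAATCTGCTACGACGCTTGATAA-3'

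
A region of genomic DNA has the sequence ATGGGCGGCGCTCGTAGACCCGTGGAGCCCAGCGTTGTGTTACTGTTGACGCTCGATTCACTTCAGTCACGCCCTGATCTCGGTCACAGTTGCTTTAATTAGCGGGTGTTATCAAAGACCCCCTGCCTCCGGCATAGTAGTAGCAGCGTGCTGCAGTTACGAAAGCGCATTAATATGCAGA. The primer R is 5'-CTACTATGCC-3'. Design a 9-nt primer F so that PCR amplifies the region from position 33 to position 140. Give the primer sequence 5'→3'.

The reverse primer's reverse complement GGCATAGTAG matches the template at positions 131–140; the product starts at position 33.
The forward primer is identical to the top strand over positions 33–41: CGTTGTGTT.

5'-CGTTGTGTT-3'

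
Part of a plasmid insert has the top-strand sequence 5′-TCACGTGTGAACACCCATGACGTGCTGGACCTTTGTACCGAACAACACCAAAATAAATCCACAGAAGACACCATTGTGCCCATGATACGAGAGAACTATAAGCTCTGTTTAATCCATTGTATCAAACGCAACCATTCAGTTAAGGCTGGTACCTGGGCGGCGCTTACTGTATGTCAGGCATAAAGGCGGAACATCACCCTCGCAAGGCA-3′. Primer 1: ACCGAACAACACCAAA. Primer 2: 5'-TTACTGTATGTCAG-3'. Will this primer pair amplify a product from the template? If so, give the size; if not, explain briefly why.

No product — both primers anneal to the same strand and extend in the same direction.

Primer 1 (ACCGAACAACACCAAA) matches the top strand at positions 37–52 (3' end points downstream).
Primer 2 (TTACTGTATGTCAG) also matches the top strand directly, at positions 164–177 — its reverse complement CTGACATACAGTAA is not present.
Both primers anneal to the bottom strand with 3' ends pointing the same way, so neither can prime synthesis back toward the other.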